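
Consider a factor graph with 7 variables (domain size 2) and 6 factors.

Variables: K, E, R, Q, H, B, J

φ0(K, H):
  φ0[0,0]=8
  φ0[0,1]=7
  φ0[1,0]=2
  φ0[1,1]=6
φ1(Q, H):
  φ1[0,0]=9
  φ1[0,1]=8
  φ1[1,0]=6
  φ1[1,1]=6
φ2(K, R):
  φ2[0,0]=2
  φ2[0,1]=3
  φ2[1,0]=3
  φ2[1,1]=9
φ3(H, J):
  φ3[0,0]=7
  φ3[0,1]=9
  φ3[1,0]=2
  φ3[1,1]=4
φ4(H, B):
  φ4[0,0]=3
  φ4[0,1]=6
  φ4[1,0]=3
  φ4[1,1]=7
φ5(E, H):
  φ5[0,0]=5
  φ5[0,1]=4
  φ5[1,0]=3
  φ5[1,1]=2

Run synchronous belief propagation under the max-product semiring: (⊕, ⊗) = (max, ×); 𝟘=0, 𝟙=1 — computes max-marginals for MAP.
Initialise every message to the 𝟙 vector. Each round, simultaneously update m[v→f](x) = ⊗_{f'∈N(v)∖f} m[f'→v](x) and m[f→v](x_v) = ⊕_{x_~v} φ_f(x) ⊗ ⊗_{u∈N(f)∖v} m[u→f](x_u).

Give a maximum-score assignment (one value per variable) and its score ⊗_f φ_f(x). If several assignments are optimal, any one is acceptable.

assignment: (K=0, E=0, R=1, Q=0, H=0, B=1, J=1); score = 58320

init: all messages = 𝟙 over 2 values
r1 m[φ0→K] = [8, 6]
r1 m[φ0→H] = [8, 7]
r1 m[φ1→Q] = [9, 6]
r1 m[φ1→H] = [9, 8]
r1 m[φ2→K] = [3, 9]
r1 m[φ2→R] = [3, 9]
r1 m[φ3→H] = [9, 4]
r1 m[φ3→J] = [7, 9]
r1 m[φ4→H] = [6, 7]
r1 m[φ4→B] = [3, 7]
r1 m[φ5→E] = [5, 3]
r1 m[φ5→H] = [5, 4]
r1 m[K→φ0] = [1, 1]
r1 m[K→φ2] = [1, 1]
r1 m[E→φ5] = [1, 1]
r1 m[R→φ2] = [1, 1]
r1 m[Q→φ1] = [1, 1]
r1 m[H→φ0] = [1, 1]
r1 m[H→φ1] = [1, 1]
r1 m[H→φ3] = [1, 1]
r1 m[H→φ4] = [1, 1]
r1 m[H→φ5] = [1, 1]
r1 m[B→φ4] = [1, 1]
r1 m[J→φ3] = [1, 1]
r2 m[φ0→K] = [8, 6]
r2 m[φ0→H] = [8, 7]
r2 m[φ1→Q] = [9, 6]
r2 m[φ1→H] = [9, 8]
r2 m[φ2→K] = [3, 9]
r2 m[φ2→R] = [3, 9]
r2 m[φ3→H] = [9, 4]
r2 m[φ3→J] = [7, 9]
r2 m[φ4→H] = [6, 7]
r2 m[φ4→B] = [3, 7]
r2 m[φ5→E] = [5, 3]
r2 m[φ5→H] = [5, 4]
r2 m[K→φ0] = [3, 9]
r2 m[K→φ2] = [8, 6]
r2 m[E→φ5] = [1, 1]
r2 m[R→φ2] = [1, 1]
r2 m[Q→φ1] = [1, 1]
r2 m[H→φ0] = [2430, 896]
r2 m[H→φ1] = [2160, 784]
r2 m[H→φ3] = [2160, 1568]
r2 m[H→φ4] = [3240, 896]
r2 m[H→φ5] = [3888, 1568]
r2 m[B→φ4] = [1, 1]
r2 m[J→φ3] = [1, 1]
r3 m[φ0→K] = [19440, 5376]
r3 m[φ0→H] = [24, 54]
r3 m[φ1→Q] = [19440, 12960]
r3 m[φ1→H] = [9, 8]
r3 m[φ2→K] = [3, 9]
r3 m[φ2→R] = [18, 54]
r3 m[φ3→H] = [9, 4]
r3 m[φ3→J] = [15120, 19440]
r3 m[φ4→H] = [6, 7]
r3 m[φ4→B] = [9720, 19440]
r3 m[φ5→E] = [19440, 11664]
r3 m[φ5→H] = [5, 4]
r3 m[K→φ0] = [3, 9]
r3 m[K→φ2] = [8, 6]
r3 m[E→φ5] = [1, 1]
r3 m[R→φ2] = [1, 1]
r3 m[Q→φ1] = [1, 1]
r3 m[H→φ0] = [2430, 896]
r3 m[H→φ1] = [2160, 784]
r3 m[H→φ3] = [2160, 1568]
r3 m[H→φ4] = [3240, 896]
r3 m[H→φ5] = [3888, 1568]
r3 m[B→φ4] = [1, 1]
r3 m[J→φ3] = [1, 1]
r4 m[φ0→K] = [19440, 5376]
r4 m[φ0→H] = [24, 54]
r4 m[φ1→Q] = [19440, 12960]
r4 m[φ1→H] = [9, 8]
r4 m[φ2→K] = [3, 9]
r4 m[φ2→R] = [18, 54]
r4 m[φ3→H] = [9, 4]
r4 m[φ3→J] = [15120, 19440]
r4 m[φ4→H] = [6, 7]
r4 m[φ4→B] = [9720, 19440]
r4 m[φ5→E] = [19440, 11664]
r4 m[φ5→H] = [5, 4]
r4 m[K→φ0] = [3, 9]
r4 m[K→φ2] = [19440, 5376]
r4 m[E→φ5] = [1, 1]
r4 m[R→φ2] = [1, 1]
r4 m[Q→φ1] = [1, 1]
r4 m[H→φ0] = [2430, 896]
r4 m[H→φ1] = [6480, 6048]
r4 m[H→φ3] = [6480, 12096]
r4 m[H→φ4] = [9720, 6912]
r4 m[H→φ5] = [11664, 12096]
r4 m[B→φ4] = [1, 1]
r4 m[J→φ3] = [1, 1]
r5 m[φ0→K] = [19440, 5376]
r5 m[φ0→H] = [24, 54]
r5 m[φ1→Q] = [58320, 38880]
r5 m[φ1→H] = [9, 8]
r5 m[φ2→K] = [3, 9]
r5 m[φ2→R] = [38880, 58320]
r5 m[φ3→H] = [9, 4]
r5 m[φ3→J] = [45360, 58320]
r5 m[φ4→H] = [6, 7]
r5 m[φ4→B] = [29160, 58320]
r5 m[φ5→E] = [58320, 34992]
r5 m[φ5→H] = [5, 4]
r5 m[K→φ0] = [3, 9]
r5 m[K→φ2] = [19440, 5376]
r5 m[E→φ5] = [1, 1]
r5 m[R→φ2] = [1, 1]
r5 m[Q→φ1] = [1, 1]
r5 m[H→φ0] = [2430, 896]
r5 m[H→φ1] = [6480, 6048]
r5 m[H→φ3] = [6480, 12096]
r5 m[H→φ4] = [9720, 6912]
r5 m[H→φ5] = [11664, 12096]
r5 m[B→φ4] = [1, 1]
r5 m[J→φ3] = [1, 1]
r6 m[φ0→K] = [19440, 5376]
r6 m[φ0→H] = [24, 54]
r6 m[φ1→Q] = [58320, 38880]
r6 m[φ1→H] = [9, 8]
r6 m[φ2→K] = [3, 9]
r6 m[φ2→R] = [38880, 58320]
r6 m[φ3→H] = [9, 4]
r6 m[φ3→J] = [45360, 58320]
r6 m[φ4→H] = [6, 7]
r6 m[φ4→B] = [29160, 58320]
r6 m[φ5→E] = [58320, 34992]
r6 m[φ5→H] = [5, 4]
r6 m[K→φ0] = [3, 9]
r6 m[K→φ2] = [19440, 5376]
r6 m[E→φ5] = [1, 1]
r6 m[R→φ2] = [1, 1]
r6 m[Q→φ1] = [1, 1]
r6 m[H→φ0] = [2430, 896]
r6 m[H→φ1] = [6480, 6048]
r6 m[H→φ3] = [6480, 12096]
r6 m[H→φ4] = [9720, 6912]
r6 m[H→φ5] = [11664, 12096]
r6 m[B→φ4] = [1, 1]
r6 m[J→φ3] = [1, 1]
fixed point reached at round 6
traceback from K: (K=0, E=0, R=1, Q=0, H=0, B=1, J=1), score=58320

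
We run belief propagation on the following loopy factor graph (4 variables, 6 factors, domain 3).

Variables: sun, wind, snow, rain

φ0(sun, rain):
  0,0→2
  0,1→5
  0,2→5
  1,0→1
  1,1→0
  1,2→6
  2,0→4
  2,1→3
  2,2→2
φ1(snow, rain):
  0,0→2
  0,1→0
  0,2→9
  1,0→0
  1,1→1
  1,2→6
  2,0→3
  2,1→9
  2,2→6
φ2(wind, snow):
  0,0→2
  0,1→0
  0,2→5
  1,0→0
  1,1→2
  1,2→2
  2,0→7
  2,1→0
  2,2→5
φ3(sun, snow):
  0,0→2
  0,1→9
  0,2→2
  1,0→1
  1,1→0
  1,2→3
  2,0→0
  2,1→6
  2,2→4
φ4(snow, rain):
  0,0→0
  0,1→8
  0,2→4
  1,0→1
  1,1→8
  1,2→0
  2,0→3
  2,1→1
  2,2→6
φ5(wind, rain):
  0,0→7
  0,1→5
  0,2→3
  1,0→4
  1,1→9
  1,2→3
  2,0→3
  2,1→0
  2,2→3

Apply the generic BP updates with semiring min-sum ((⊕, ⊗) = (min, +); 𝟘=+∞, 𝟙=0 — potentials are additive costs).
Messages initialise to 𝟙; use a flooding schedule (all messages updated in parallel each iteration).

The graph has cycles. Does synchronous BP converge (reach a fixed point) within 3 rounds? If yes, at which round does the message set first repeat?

NOT CONVERGED within 3 rounds

init: all messages = 𝟙 over 3 values
r1 m[φ0→sun] = [2, 0, 2]
r1 m[φ0→rain] = [1, 0, 2]
r1 m[φ1→snow] = [0, 0, 3]
r1 m[φ1→rain] = [0, 0, 6]
r1 m[φ2→wind] = [0, 0, 0]
r1 m[φ2→snow] = [0, 0, 2]
r1 m[φ3→sun] = [2, 0, 0]
r1 m[φ3→snow] = [0, 0, 2]
r1 m[φ4→snow] = [0, 0, 1]
r1 m[φ4→rain] = [0, 1, 0]
r1 m[φ5→wind] = [3, 3, 0]
r1 m[φ5→rain] = [3, 0, 3]
r1 m[sun→φ0] = [0, 0, 0]
r1 m[sun→φ3] = [0, 0, 0]
r1 m[wind→φ2] = [0, 0, 0]
r1 m[wind→φ5] = [0, 0, 0]
r1 m[snow→φ1] = [0, 0, 0]
r1 m[snow→φ2] = [0, 0, 0]
r1 m[snow→φ3] = [0, 0, 0]
r1 m[snow→φ4] = [0, 0, 0]
r1 m[rain→φ0] = [0, 0, 0]
r1 m[rain→φ1] = [0, 0, 0]
r1 m[rain→φ4] = [0, 0, 0]
r1 m[rain→φ5] = [0, 0, 0]
r2 m[φ0→sun] = [2, 0, 2]
r2 m[φ0→rain] = [1, 0, 2]
r2 m[φ1→snow] = [0, 0, 3]
r2 m[φ1→rain] = [0, 0, 6]
r2 m[φ2→wind] = [0, 0, 0]
r2 m[φ2→snow] = [0, 0, 2]
r2 m[φ3→sun] = [2, 0, 0]
r2 m[φ3→snow] = [0, 0, 2]
r2 m[φ4→snow] = [0, 0, 1]
r2 m[φ4→rain] = [0, 1, 0]
r2 m[φ5→wind] = [3, 3, 0]
r2 m[φ5→rain] = [3, 0, 3]
r2 m[sun→φ0] = [2, 0, 0]
r2 m[sun→φ3] = [2, 0, 2]
r2 m[wind→φ2] = [3, 3, 0]
r2 m[wind→φ5] = [0, 0, 0]
r2 m[snow→φ1] = [0, 0, 5]
r2 m[snow→φ2] = [0, 0, 6]
r2 m[snow→φ3] = [0, 0, 6]
r2 m[snow→φ4] = [0, 0, 7]
r2 m[rain→φ0] = [3, 1, 9]
r2 m[rain→φ1] = [4, 1, 5]
r2 m[rain→φ4] = [4, 0, 11]
r2 m[rain→φ5] = [1, 1, 8]
r3 m[φ0→sun] = [5, 1, 4]
r3 m[φ0→rain] = [1, 0, 2]
r3 m[φ1→snow] = [1, 2, 7]
r3 m[φ1→rain] = [0, 0, 6]
r3 m[φ2→wind] = [0, 0, 0]
r3 m[φ2→snow] = [3, 0, 5]
r3 m[φ3→sun] = [2, 0, 0]
r3 m[φ3→snow] = [1, 0, 3]
r3 m[φ4→snow] = [4, 5, 1]
r3 m[φ4→rain] = [0, 8, 0]
r3 m[φ5→wind] = [6, 5, 1]
r3 m[φ5→rain] = [3, 0, 3]
r3 m[sun→φ0] = [2, 0, 0]
r3 m[sun→φ3] = [2, 0, 2]
r3 m[wind→φ2] = [3, 3, 0]
r3 m[wind→φ5] = [0, 0, 0]
r3 m[snow→φ1] = [0, 0, 5]
r3 m[snow→φ2] = [0, 0, 6]
r3 m[snow→φ3] = [0, 0, 6]
r3 m[snow→φ4] = [0, 0, 7]
r3 m[rain→φ0] = [3, 1, 9]
r3 m[rain→φ1] = [4, 1, 5]
r3 m[rain→φ4] = [4, 0, 11]
r3 m[rain→φ5] = [1, 1, 8]
no fixed point within 3 rounds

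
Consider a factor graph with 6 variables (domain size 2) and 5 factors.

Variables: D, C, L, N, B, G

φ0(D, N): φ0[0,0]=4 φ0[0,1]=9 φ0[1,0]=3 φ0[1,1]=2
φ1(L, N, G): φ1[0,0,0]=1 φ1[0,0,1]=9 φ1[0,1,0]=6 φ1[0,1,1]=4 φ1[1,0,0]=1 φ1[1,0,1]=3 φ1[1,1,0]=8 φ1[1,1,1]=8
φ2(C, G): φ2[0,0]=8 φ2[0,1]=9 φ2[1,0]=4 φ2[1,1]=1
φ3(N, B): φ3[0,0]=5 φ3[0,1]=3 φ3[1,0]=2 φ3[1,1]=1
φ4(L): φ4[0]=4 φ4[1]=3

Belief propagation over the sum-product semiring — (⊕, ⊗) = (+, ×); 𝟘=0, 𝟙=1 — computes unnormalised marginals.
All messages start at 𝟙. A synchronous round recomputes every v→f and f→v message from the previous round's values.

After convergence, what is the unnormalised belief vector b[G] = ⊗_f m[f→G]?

b[G] = [23712, 38400]

init: all messages = 𝟙 over 2 values
r1 m[φ0→D] = [13, 5]
r1 m[φ0→N] = [7, 11]
r1 m[φ1→L] = [20, 20]
r1 m[φ1→N] = [14, 26]
r1 m[φ1→G] = [16, 24]
r1 m[φ2→C] = [17, 5]
r1 m[φ2→G] = [12, 10]
r1 m[φ3→N] = [8, 3]
r1 m[φ3→B] = [7, 4]
r1 m[φ4→L] = [4, 3]
r1 m[D→φ0] = [1, 1]
r1 m[C→φ2] = [1, 1]
r1 m[L→φ1] = [1, 1]
r1 m[L→φ4] = [1, 1]
r1 m[N→φ0] = [1, 1]
r1 m[N→φ1] = [1, 1]
r1 m[N→φ3] = [1, 1]
r1 m[B→φ3] = [1, 1]
r1 m[G→φ1] = [1, 1]
r1 m[G→φ2] = [1, 1]
r2 m[φ0→D] = [13, 5]
r2 m[φ0→N] = [7, 11]
r2 m[φ1→L] = [20, 20]
r2 m[φ1→N] = [14, 26]
r2 m[φ1→G] = [16, 24]
r2 m[φ2→C] = [17, 5]
r2 m[φ2→G] = [12, 10]
r2 m[φ3→N] = [8, 3]
r2 m[φ3→B] = [7, 4]
r2 m[φ4→L] = [4, 3]
r2 m[D→φ0] = [1, 1]
r2 m[C→φ2] = [1, 1]
r2 m[L→φ1] = [4, 3]
r2 m[L→φ4] = [20, 20]
r2 m[N→φ0] = [112, 78]
r2 m[N→φ1] = [56, 33]
r2 m[N→φ3] = [98, 286]
r2 m[B→φ3] = [1, 1]
r2 m[G→φ1] = [12, 10]
r2 m[G→φ2] = [16, 24]
r3 m[φ0→D] = [1150, 492]
r3 m[φ0→N] = [7, 11]
r3 m[φ1→L] = [9408, 8160]
r3 m[φ1→N] = [534, 976]
r3 m[φ1→G] = [1976, 3840]
r3 m[φ2→C] = [344, 88]
r3 m[φ2→G] = [12, 10]
r3 m[φ3→N] = [8, 3]
r3 m[φ3→B] = [1062, 580]
r3 m[φ4→L] = [4, 3]
r3 m[D→φ0] = [1, 1]
r3 m[C→φ2] = [1, 1]
r3 m[L→φ1] = [4, 3]
r3 m[L→φ4] = [20, 20]
r3 m[N→φ0] = [112, 78]
r3 m[N→φ1] = [56, 33]
r3 m[N→φ3] = [98, 286]
r3 m[B→φ3] = [1, 1]
r3 m[G→φ1] = [12, 10]
r3 m[G→φ2] = [16, 24]
r4 m[φ0→D] = [1150, 492]
r4 m[φ0→N] = [7, 11]
r4 m[φ1→L] = [9408, 8160]
r4 m[φ1→N] = [534, 976]
r4 m[φ1→G] = [1976, 3840]
r4 m[φ2→C] = [344, 88]
r4 m[φ2→G] = [12, 10]
r4 m[φ3→N] = [8, 3]
r4 m[φ3→B] = [1062, 580]
r4 m[φ4→L] = [4, 3]
r4 m[D→φ0] = [1, 1]
r4 m[C→φ2] = [1, 1]
r4 m[L→φ1] = [4, 3]
r4 m[L→φ4] = [9408, 8160]
r4 m[N→φ0] = [4272, 2928]
r4 m[N→φ1] = [56, 33]
r4 m[N→φ3] = [3738, 10736]
r4 m[B→φ3] = [1, 1]
r4 m[G→φ1] = [12, 10]
r4 m[G→φ2] = [1976, 3840]
r5 m[φ0→D] = [43440, 18672]
r5 m[φ0→N] = [7, 11]
r5 m[φ1→L] = [9408, 8160]
r5 m[φ1→N] = [534, 976]
r5 m[φ1→G] = [1976, 3840]
r5 m[φ2→C] = [50368, 11744]
r5 m[φ2→G] = [12, 10]
r5 m[φ3→N] = [8, 3]
r5 m[φ3→B] = [40162, 21950]
r5 m[φ4→L] = [4, 3]
r5 m[D→φ0] = [1, 1]
r5 m[C→φ2] = [1, 1]
r5 m[L→φ1] = [4, 3]
r5 m[L→φ4] = [9408, 8160]
r5 m[N→φ0] = [4272, 2928]
r5 m[N→φ1] = [56, 33]
r5 m[N→φ3] = [3738, 10736]
r5 m[B→φ3] = [1, 1]
r5 m[G→φ1] = [12, 10]
r5 m[G→φ2] = [1976, 3840]
r6 m[φ0→D] = [43440, 18672]
r6 m[φ0→N] = [7, 11]
r6 m[φ1→L] = [9408, 8160]
r6 m[φ1→N] = [534, 976]
r6 m[φ1→G] = [1976, 3840]
r6 m[φ2→C] = [50368, 11744]
r6 m[φ2→G] = [12, 10]
r6 m[φ3→N] = [8, 3]
r6 m[φ3→B] = [40162, 21950]
r6 m[φ4→L] = [4, 3]
r6 m[D→φ0] = [1, 1]
r6 m[C→φ2] = [1, 1]
r6 m[L→φ1] = [4, 3]
r6 m[L→φ4] = [9408, 8160]
r6 m[N→φ0] = [4272, 2928]
r6 m[N→φ1] = [56, 33]
r6 m[N→φ3] = [3738, 10736]
r6 m[B→φ3] = [1, 1]
r6 m[G→φ1] = [12, 10]
r6 m[G→φ2] = [1976, 3840]
fixed point reached at round 6
b[G] = ⊗ incoming = [23712, 38400]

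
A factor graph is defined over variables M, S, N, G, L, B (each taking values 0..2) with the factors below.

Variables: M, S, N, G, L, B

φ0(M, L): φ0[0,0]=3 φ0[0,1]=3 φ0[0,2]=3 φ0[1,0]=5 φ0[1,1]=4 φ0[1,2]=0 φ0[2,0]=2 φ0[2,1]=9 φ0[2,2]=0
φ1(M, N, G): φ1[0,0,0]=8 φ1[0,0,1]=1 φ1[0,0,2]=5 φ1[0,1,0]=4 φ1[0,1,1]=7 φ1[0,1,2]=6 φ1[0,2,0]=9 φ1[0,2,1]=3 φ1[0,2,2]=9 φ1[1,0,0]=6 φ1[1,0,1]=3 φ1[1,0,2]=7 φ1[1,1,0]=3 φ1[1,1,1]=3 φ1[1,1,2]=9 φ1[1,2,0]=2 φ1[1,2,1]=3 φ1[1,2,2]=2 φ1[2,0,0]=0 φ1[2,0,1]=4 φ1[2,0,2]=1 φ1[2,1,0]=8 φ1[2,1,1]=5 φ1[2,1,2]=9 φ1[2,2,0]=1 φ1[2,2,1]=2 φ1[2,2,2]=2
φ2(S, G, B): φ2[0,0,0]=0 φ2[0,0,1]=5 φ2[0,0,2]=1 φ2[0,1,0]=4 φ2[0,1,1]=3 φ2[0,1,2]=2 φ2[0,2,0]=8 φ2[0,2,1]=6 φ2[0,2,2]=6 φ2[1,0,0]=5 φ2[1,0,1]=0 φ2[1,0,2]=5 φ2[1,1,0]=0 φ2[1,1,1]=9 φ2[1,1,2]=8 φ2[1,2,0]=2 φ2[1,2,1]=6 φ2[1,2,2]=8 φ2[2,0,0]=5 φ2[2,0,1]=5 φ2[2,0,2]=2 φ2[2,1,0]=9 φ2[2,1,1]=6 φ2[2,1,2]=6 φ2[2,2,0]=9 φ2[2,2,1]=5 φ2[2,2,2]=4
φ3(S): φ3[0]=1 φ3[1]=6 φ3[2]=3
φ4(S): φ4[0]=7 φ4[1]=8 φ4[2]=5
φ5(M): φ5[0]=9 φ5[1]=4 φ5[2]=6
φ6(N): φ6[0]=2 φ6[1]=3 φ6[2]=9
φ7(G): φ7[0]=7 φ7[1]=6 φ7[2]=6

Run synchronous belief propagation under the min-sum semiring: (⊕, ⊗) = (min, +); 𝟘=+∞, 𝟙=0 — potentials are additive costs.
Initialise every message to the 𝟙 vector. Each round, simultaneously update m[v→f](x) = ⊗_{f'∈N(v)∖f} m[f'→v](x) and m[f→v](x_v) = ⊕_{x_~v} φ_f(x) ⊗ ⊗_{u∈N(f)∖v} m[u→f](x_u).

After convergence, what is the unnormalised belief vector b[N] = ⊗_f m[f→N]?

b[N] = [23, 25, 30]

init: all messages = 𝟙 over 3 values
r1 m[φ0→M] = [3, 0, 0]
r1 m[φ0→L] = [2, 3, 0]
r1 m[φ1→M] = [1, 2, 0]
r1 m[φ1→N] = [0, 3, 1]
r1 m[φ1→G] = [0, 1, 1]
r1 m[φ2→S] = [0, 0, 2]
r1 m[φ2→G] = [0, 0, 2]
r1 m[φ2→B] = [0, 0, 1]
r1 m[φ3→S] = [1, 6, 3]
r1 m[φ4→S] = [7, 8, 5]
r1 m[φ5→M] = [9, 4, 6]
r1 m[φ6→N] = [2, 3, 9]
r1 m[φ7→G] = [7, 6, 6]
r1 m[M→φ0] = [0, 0, 0]
r1 m[M→φ1] = [0, 0, 0]
r1 m[M→φ5] = [0, 0, 0]
r1 m[S→φ2] = [0, 0, 0]
r1 m[S→φ3] = [0, 0, 0]
r1 m[S→φ4] = [0, 0, 0]
r1 m[N→φ1] = [0, 0, 0]
r1 m[N→φ6] = [0, 0, 0]
r1 m[G→φ1] = [0, 0, 0]
r1 m[G→φ2] = [0, 0, 0]
r1 m[G→φ7] = [0, 0, 0]
r1 m[L→φ0] = [0, 0, 0]
r1 m[B→φ2] = [0, 0, 0]
r2 m[φ0→M] = [3, 0, 0]
r2 m[φ0→L] = [2, 3, 0]
r2 m[φ1→M] = [1, 2, 0]
r2 m[φ1→N] = [0, 3, 1]
r2 m[φ1→G] = [0, 1, 1]
r2 m[φ2→S] = [0, 0, 2]
r2 m[φ2→G] = [0, 0, 2]
r2 m[φ2→B] = [0, 0, 1]
r2 m[φ3→S] = [1, 6, 3]
r2 m[φ4→S] = [7, 8, 5]
r2 m[φ5→M] = [9, 4, 6]
r2 m[φ6→N] = [2, 3, 9]
r2 m[φ7→G] = [7, 6, 6]
r2 m[M→φ0] = [10, 6, 6]
r2 m[M→φ1] = [12, 4, 6]
r2 m[M→φ5] = [4, 2, 0]
r2 m[S→φ2] = [8, 14, 8]
r2 m[S→φ3] = [7, 8, 7]
r2 m[S→φ4] = [1, 6, 5]
r2 m[N→φ1] = [2, 3, 9]
r2 m[N→φ6] = [0, 3, 1]
r2 m[G→φ1] = [7, 6, 8]
r2 m[G→φ2] = [7, 7, 7]
r2 m[G→φ7] = [0, 1, 3]
r2 m[L→φ0] = [0, 0, 0]
r2 m[B→φ2] = [0, 0, 0]
r3 m[φ0→M] = [3, 0, 0]
r3 m[φ0→L] = [8, 10, 6]
r3 m[φ1→M] = [9, 11, 9]
r3 m[φ1→N] = [13, 13, 13]
r3 m[φ1→G] = [8, 9, 9]
r3 m[φ2→S] = [7, 7, 9]
r3 m[φ2→G] = [8, 10, 12]
r3 m[φ2→B] = [15, 18, 16]
r3 m[φ3→S] = [1, 6, 3]
r3 m[φ4→S] = [7, 8, 5]
r3 m[φ5→M] = [9, 4, 6]
r3 m[φ6→N] = [2, 3, 9]
r3 m[φ7→G] = [7, 6, 6]
r3 m[M→φ0] = [10, 6, 6]
r3 m[M→φ1] = [12, 4, 6]
r3 m[M→φ5] = [4, 2, 0]
r3 m[S→φ2] = [8, 14, 8]
r3 m[S→φ3] = [7, 8, 7]
r3 m[S→φ4] = [1, 6, 5]
r3 m[N→φ1] = [2, 3, 9]
r3 m[N→φ6] = [0, 3, 1]
r3 m[G→φ1] = [7, 6, 8]
r3 m[G→φ2] = [7, 7, 7]
r3 m[G→φ7] = [0, 1, 3]
r3 m[L→φ0] = [0, 0, 0]
r3 m[B→φ2] = [0, 0, 0]
r4 m[φ0→M] = [3, 0, 0]
r4 m[φ0→L] = [8, 10, 6]
r4 m[φ1→M] = [9, 11, 9]
r4 m[φ1→N] = [13, 13, 13]
r4 m[φ1→G] = [8, 9, 9]
r4 m[φ2→S] = [7, 7, 9]
r4 m[φ2→G] = [8, 10, 12]
r4 m[φ2→B] = [15, 18, 16]
r4 m[φ3→S] = [1, 6, 3]
r4 m[φ4→S] = [7, 8, 5]
r4 m[φ5→M] = [9, 4, 6]
r4 m[φ6→N] = [2, 3, 9]
r4 m[φ7→G] = [7, 6, 6]
r4 m[M→φ0] = [18, 15, 15]
r4 m[M→φ1] = [12, 4, 6]
r4 m[M→φ5] = [12, 11, 9]
r4 m[S→φ2] = [8, 14, 8]
r4 m[S→φ3] = [14, 15, 14]
r4 m[S→φ4] = [8, 13, 12]
r4 m[N→φ1] = [2, 3, 9]
r4 m[N→φ6] = [13, 13, 13]
r4 m[G→φ1] = [15, 16, 18]
r4 m[G→φ2] = [15, 15, 15]
r4 m[G→φ7] = [16, 19, 21]
r4 m[L→φ0] = [0, 0, 0]
r4 m[B→φ2] = [0, 0, 0]
r5 m[φ0→M] = [3, 0, 0]
r5 m[φ0→L] = [17, 19, 15]
r5 m[φ1→M] = [19, 21, 17]
r5 m[φ1→N] = [21, 22, 21]
r5 m[φ1→G] = [8, 9, 9]
r5 m[φ2→S] = [15, 15, 17]
r5 m[φ2→G] = [8, 10, 12]
r5 m[φ2→B] = [23, 26, 24]
r5 m[φ3→S] = [1, 6, 3]
r5 m[φ4→S] = [7, 8, 5]
r5 m[φ5→M] = [9, 4, 6]
r5 m[φ6→N] = [2, 3, 9]
r5 m[φ7→G] = [7, 6, 6]
r5 m[M→φ0] = [18, 15, 15]
r5 m[M→φ1] = [12, 4, 6]
r5 m[M→φ5] = [12, 11, 9]
r5 m[S→φ2] = [8, 14, 8]
r5 m[S→φ3] = [14, 15, 14]
r5 m[S→φ4] = [8, 13, 12]
r5 m[N→φ1] = [2, 3, 9]
r5 m[N→φ6] = [13, 13, 13]
r5 m[G→φ1] = [15, 16, 18]
r5 m[G→φ2] = [15, 15, 15]
r5 m[G→φ7] = [16, 19, 21]
r5 m[L→φ0] = [0, 0, 0]
r5 m[B→φ2] = [0, 0, 0]
r6 m[φ0→M] = [3, 0, 0]
r6 m[φ0→L] = [17, 19, 15]
r6 m[φ1→M] = [19, 21, 17]
r6 m[φ1→N] = [21, 22, 21]
r6 m[φ1→G] = [8, 9, 9]
r6 m[φ2→S] = [15, 15, 17]
r6 m[φ2→G] = [8, 10, 12]
r6 m[φ2→B] = [23, 26, 24]
r6 m[φ3→S] = [1, 6, 3]
r6 m[φ4→S] = [7, 8, 5]
r6 m[φ5→M] = [9, 4, 6]
r6 m[φ6→N] = [2, 3, 9]
r6 m[φ7→G] = [7, 6, 6]
r6 m[M→φ0] = [28, 25, 23]
r6 m[M→φ1] = [12, 4, 6]
r6 m[M→φ5] = [22, 21, 17]
r6 m[S→φ2] = [8, 14, 8]
r6 m[S→φ3] = [22, 23, 22]
r6 m[S→φ4] = [16, 21, 20]
r6 m[N→φ1] = [2, 3, 9]
r6 m[N→φ6] = [21, 22, 21]
r6 m[G→φ1] = [15, 16, 18]
r6 m[G→φ2] = [15, 15, 15]
r6 m[G→φ7] = [16, 19, 21]
r6 m[L→φ0] = [0, 0, 0]
r6 m[B→φ2] = [0, 0, 0]
r7 m[φ0→M] = [3, 0, 0]
r7 m[φ0→L] = [25, 29, 23]
r7 m[φ1→M] = [19, 21, 17]
r7 m[φ1→N] = [21, 22, 21]
r7 m[φ1→G] = [8, 9, 9]
r7 m[φ2→S] = [15, 15, 17]
r7 m[φ2→G] = [8, 10, 12]
r7 m[φ2→B] = [23, 26, 24]
r7 m[φ3→S] = [1, 6, 3]
r7 m[φ4→S] = [7, 8, 5]
r7 m[φ5→M] = [9, 4, 6]
r7 m[φ6→N] = [2, 3, 9]
r7 m[φ7→G] = [7, 6, 6]
r7 m[M→φ0] = [28, 25, 23]
r7 m[M→φ1] = [12, 4, 6]
r7 m[M→φ5] = [22, 21, 17]
r7 m[S→φ2] = [8, 14, 8]
r7 m[S→φ3] = [22, 23, 22]
r7 m[S→φ4] = [16, 21, 20]
r7 m[N→φ1] = [2, 3, 9]
r7 m[N→φ6] = [21, 22, 21]
r7 m[G→φ1] = [15, 16, 18]
r7 m[G→φ2] = [15, 15, 15]
r7 m[G→φ7] = [16, 19, 21]
r7 m[L→φ0] = [0, 0, 0]
r7 m[B→φ2] = [0, 0, 0]
r8 m[φ0→M] = [3, 0, 0]
r8 m[φ0→L] = [25, 29, 23]
r8 m[φ1→M] = [19, 21, 17]
r8 m[φ1→N] = [21, 22, 21]
r8 m[φ1→G] = [8, 9, 9]
r8 m[φ2→S] = [15, 15, 17]
r8 m[φ2→G] = [8, 10, 12]
r8 m[φ2→B] = [23, 26, 24]
r8 m[φ3→S] = [1, 6, 3]
r8 m[φ4→S] = [7, 8, 5]
r8 m[φ5→M] = [9, 4, 6]
r8 m[φ6→N] = [2, 3, 9]
r8 m[φ7→G] = [7, 6, 6]
r8 m[M→φ0] = [28, 25, 23]
r8 m[M→φ1] = [12, 4, 6]
r8 m[M→φ5] = [22, 21, 17]
r8 m[S→φ2] = [8, 14, 8]
r8 m[S→φ3] = [22, 23, 22]
r8 m[S→φ4] = [16, 21, 20]
r8 m[N→φ1] = [2, 3, 9]
r8 m[N→φ6] = [21, 22, 21]
r8 m[G→φ1] = [15, 16, 18]
r8 m[G→φ2] = [15, 15, 15]
r8 m[G→φ7] = [16, 19, 21]
r8 m[L→φ0] = [0, 0, 0]
r8 m[B→φ2] = [0, 0, 0]
fixed point reached at round 8
b[N] = ⊗ incoming = [23, 25, 30]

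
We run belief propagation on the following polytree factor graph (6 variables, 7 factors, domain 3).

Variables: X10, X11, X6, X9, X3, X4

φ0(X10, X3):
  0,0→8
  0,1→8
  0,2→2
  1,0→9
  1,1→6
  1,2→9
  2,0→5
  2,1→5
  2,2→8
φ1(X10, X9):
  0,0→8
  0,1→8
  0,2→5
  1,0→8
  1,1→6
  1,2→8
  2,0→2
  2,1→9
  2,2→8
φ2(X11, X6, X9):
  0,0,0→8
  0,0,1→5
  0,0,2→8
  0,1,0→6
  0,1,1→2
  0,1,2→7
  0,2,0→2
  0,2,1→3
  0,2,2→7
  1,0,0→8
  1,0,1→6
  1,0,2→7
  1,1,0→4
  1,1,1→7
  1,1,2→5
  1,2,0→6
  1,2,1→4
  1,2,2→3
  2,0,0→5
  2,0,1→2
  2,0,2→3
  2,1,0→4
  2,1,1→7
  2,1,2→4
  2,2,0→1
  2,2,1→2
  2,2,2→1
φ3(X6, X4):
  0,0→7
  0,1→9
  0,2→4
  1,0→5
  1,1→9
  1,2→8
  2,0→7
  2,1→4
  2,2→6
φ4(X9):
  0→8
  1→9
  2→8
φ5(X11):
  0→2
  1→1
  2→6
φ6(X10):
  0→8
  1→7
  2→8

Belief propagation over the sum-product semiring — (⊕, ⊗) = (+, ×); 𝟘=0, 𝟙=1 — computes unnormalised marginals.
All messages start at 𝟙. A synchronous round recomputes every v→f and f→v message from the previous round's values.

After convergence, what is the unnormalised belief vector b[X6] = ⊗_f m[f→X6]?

init: all messages = 𝟙 over 3 values
r1 m[φ0→X10] = [18, 24, 18]
r1 m[φ0→X3] = [22, 19, 19]
r1 m[φ1→X10] = [21, 22, 19]
r1 m[φ1→X9] = [18, 23, 21]
r1 m[φ2→X11] = [48, 50, 29]
r1 m[φ2→X6] = [52, 46, 29]
r1 m[φ2→X9] = [44, 38, 45]
r1 m[φ3→X6] = [20, 22, 17]
r1 m[φ3→X4] = [19, 22, 18]
r1 m[φ4→X9] = [8, 9, 8]
r1 m[φ5→X11] = [2, 1, 6]
r1 m[φ6→X10] = [8, 7, 8]
r1 m[X10→φ0] = [1, 1, 1]
r1 m[X10→φ1] = [1, 1, 1]
r1 m[X10→φ6] = [1, 1, 1]
r1 m[X11→φ2] = [1, 1, 1]
r1 m[X11→φ5] = [1, 1, 1]
r1 m[X6→φ2] = [1, 1, 1]
r1 m[X6→φ3] = [1, 1, 1]
r1 m[X9→φ1] = [1, 1, 1]
r1 m[X9→φ2] = [1, 1, 1]
r1 m[X9→φ4] = [1, 1, 1]
r1 m[X3→φ0] = [1, 1, 1]
r1 m[X4→φ3] = [1, 1, 1]
r2 m[φ0→X10] = [18, 24, 18]
r2 m[φ0→X3] = [22, 19, 19]
r2 m[φ1→X10] = [21, 22, 19]
r2 m[φ1→X9] = [18, 23, 21]
r2 m[φ2→X11] = [48, 50, 29]
r2 m[φ2→X6] = [52, 46, 29]
r2 m[φ2→X9] = [44, 38, 45]
r2 m[φ3→X6] = [20, 22, 17]
r2 m[φ3→X4] = [19, 22, 18]
r2 m[φ4→X9] = [8, 9, 8]
r2 m[φ5→X11] = [2, 1, 6]
r2 m[φ6→X10] = [8, 7, 8]
r2 m[X10→φ0] = [168, 154, 152]
r2 m[X10→φ1] = [144, 168, 144]
r2 m[X10→φ6] = [378, 528, 342]
r2 m[X11→φ2] = [2, 1, 6]
r2 m[X11→φ5] = [48, 50, 29]
r2 m[X6→φ2] = [20, 22, 17]
r2 m[X6→φ3] = [52, 46, 29]
r2 m[X9→φ1] = [352, 342, 360]
r2 m[X9→φ2] = [144, 207, 168]
r2 m[X9→φ4] = [792, 874, 945]
r2 m[X3→φ0] = [1, 1, 1]
r2 m[X4→φ3] = [1, 1, 1]
r3 m[φ0→X10] = [18, 24, 18]
r3 m[φ0→X3] = [3490, 3028, 2938]
r3 m[φ1→X10] = [7352, 7748, 6662]
r3 m[φ1→X9] = [2784, 3456, 3216]
r3 m[φ2→X11] = [160053, 171762, 104436]
r3 m[φ2→X6] = [20460, 23955, 10722]
r3 m[φ2→X9] = [2232, 2100, 2157]
r3 m[φ3→X6] = [20, 22, 17]
r3 m[φ3→X4] = [797, 998, 750]
r3 m[φ4→X9] = [8, 9, 8]
r3 m[φ5→X11] = [2, 1, 6]
r3 m[φ6→X10] = [8, 7, 8]
r3 m[X10→φ0] = [168, 154, 152]
r3 m[X10→φ1] = [144, 168, 144]
r3 m[X10→φ6] = [378, 528, 342]
r3 m[X11→φ2] = [2, 1, 6]
r3 m[X11→φ5] = [48, 50, 29]
r3 m[X6→φ2] = [20, 22, 17]
r3 m[X6→φ3] = [52, 46, 29]
r3 m[X9→φ1] = [352, 342, 360]
r3 m[X9→φ2] = [144, 207, 168]
r3 m[X9→φ4] = [792, 874, 945]
r3 m[X3→φ0] = [1, 1, 1]
r3 m[X4→φ3] = [1, 1, 1]
r4 m[φ0→X10] = [18, 24, 18]
r4 m[φ0→X3] = [3490, 3028, 2938]
r4 m[φ1→X10] = [7352, 7748, 6662]
r4 m[φ1→X9] = [2784, 3456, 3216]
r4 m[φ2→X11] = [160053, 171762, 104436]
r4 m[φ2→X6] = [20460, 23955, 10722]
r4 m[φ2→X9] = [2232, 2100, 2157]
r4 m[φ3→X6] = [20, 22, 17]
r4 m[φ3→X4] = [797, 998, 750]
r4 m[φ4→X9] = [8, 9, 8]
r4 m[φ5→X11] = [2, 1, 6]
r4 m[φ6→X10] = [8, 7, 8]
r4 m[X10→φ0] = [58816, 54236, 53296]
r4 m[X10→φ1] = [144, 168, 144]
r4 m[X10→φ6] = [132336, 185952, 119916]
r4 m[X11→φ2] = [2, 1, 6]
r4 m[X11→φ5] = [160053, 171762, 104436]
r4 m[X6→φ2] = [20, 22, 17]
r4 m[X6→φ3] = [20460, 23955, 10722]
r4 m[X9→φ1] = [17856, 18900, 17256]
r4 m[X9→φ2] = [22272, 31104, 25728]
r4 m[X9→φ4] = [6213888, 7257600, 6936912]
r4 m[X3→φ0] = [1, 1, 1]
r4 m[X4→φ3] = [1, 1, 1]
r5 m[φ0→X10] = [18, 24, 18]
r5 m[φ0→X3] = [1225132, 1062424, 1032124]
r5 m[φ1→X10] = [380328, 394296, 343860]
r5 m[φ1→X9] = [2784, 3456, 3216]
r5 m[φ2→X11] = [24466176, 26176896, 15902592]
r5 m[φ2→X6] = [3128448, 3645696, 1632384]
r5 m[φ2→X9] = [2232, 2100, 2157]
r5 m[φ3→X6] = [20, 22, 17]
r5 m[φ3→X4] = [338049, 442623, 337812]
r5 m[φ4→X9] = [8, 9, 8]
r5 m[φ5→X11] = [2, 1, 6]
r5 m[φ6→X10] = [8, 7, 8]
r5 m[X10→φ0] = [58816, 54236, 53296]
r5 m[X10→φ1] = [144, 168, 144]
r5 m[X10→φ6] = [132336, 185952, 119916]
r5 m[X11→φ2] = [2, 1, 6]
r5 m[X11→φ5] = [160053, 171762, 104436]
r5 m[X6→φ2] = [20, 22, 17]
r5 m[X6→φ3] = [20460, 23955, 10722]
r5 m[X9→φ1] = [17856, 18900, 17256]
r5 m[X9→φ2] = [22272, 31104, 25728]
r5 m[X9→φ4] = [6213888, 7257600, 6936912]
r5 m[X3→φ0] = [1, 1, 1]
r5 m[X4→φ3] = [1, 1, 1]
r6 m[φ0→X10] = [18, 24, 18]
r6 m[φ0→X3] = [1225132, 1062424, 1032124]
r6 m[φ1→X10] = [380328, 394296, 343860]
r6 m[φ1→X9] = [2784, 3456, 3216]
r6 m[φ2→X11] = [24466176, 26176896, 15902592]
r6 m[φ2→X6] = [3128448, 3645696, 1632384]
r6 m[φ2→X9] = [2232, 2100, 2157]
r6 m[φ3→X6] = [20, 22, 17]
r6 m[φ3→X4] = [338049, 442623, 337812]
r6 m[φ4→X9] = [8, 9, 8]
r6 m[φ5→X11] = [2, 1, 6]
r6 m[φ6→X10] = [8, 7, 8]
r6 m[X10→φ0] = [3042624, 2760072, 2750880]
r6 m[X10→φ1] = [144, 168, 144]
r6 m[X10→φ6] = [6845904, 9463104, 6189480]
r6 m[X11→φ2] = [2, 1, 6]
r6 m[X11→φ5] = [24466176, 26176896, 15902592]
r6 m[X6→φ2] = [20, 22, 17]
r6 m[X6→φ3] = [3128448, 3645696, 1632384]
r6 m[X9→φ1] = [17856, 18900, 17256]
r6 m[X9→φ2] = [22272, 31104, 25728]
r6 m[X9→φ4] = [6213888, 7257600, 6936912]
r6 m[X3→φ0] = [1, 1, 1]
r6 m[X4→φ3] = [1, 1, 1]
r7 m[φ0→X10] = [18, 24, 18]
r7 m[φ0→X3] = [62936040, 54655824, 52932936]
r7 m[φ1→X10] = [380328, 394296, 343860]
r7 m[φ1→X9] = [2784, 3456, 3216]
r7 m[φ2→X11] = [24466176, 26176896, 15902592]
r7 m[φ2→X6] = [3128448, 3645696, 1632384]
r7 m[φ2→X9] = [2232, 2100, 2157]
r7 m[φ3→X6] = [20, 22, 17]
r7 m[φ3→X4] = [51554304, 67496832, 51473664]
r7 m[φ4→X9] = [8, 9, 8]
r7 m[φ5→X11] = [2, 1, 6]
r7 m[φ6→X10] = [8, 7, 8]
r7 m[X10→φ0] = [3042624, 2760072, 2750880]
r7 m[X10→φ1] = [144, 168, 144]
r7 m[X10→φ6] = [6845904, 9463104, 6189480]
r7 m[X11→φ2] = [2, 1, 6]
r7 m[X11→φ5] = [24466176, 26176896, 15902592]
r7 m[X6→φ2] = [20, 22, 17]
r7 m[X6→φ3] = [3128448, 3645696, 1632384]
r7 m[X9→φ1] = [17856, 18900, 17256]
r7 m[X9→φ2] = [22272, 31104, 25728]
r7 m[X9→φ4] = [6213888, 7257600, 6936912]
r7 m[X3→φ0] = [1, 1, 1]
r7 m[X4→φ3] = [1, 1, 1]
r8 m[φ0→X10] = [18, 24, 18]
r8 m[φ0→X3] = [62936040, 54655824, 52932936]
r8 m[φ1→X10] = [380328, 394296, 343860]
r8 m[φ1→X9] = [2784, 3456, 3216]
r8 m[φ2→X11] = [24466176, 26176896, 15902592]
r8 m[φ2→X6] = [3128448, 3645696, 1632384]
r8 m[φ2→X9] = [2232, 2100, 2157]
r8 m[φ3→X6] = [20, 22, 17]
r8 m[φ3→X4] = [51554304, 67496832, 51473664]
r8 m[φ4→X9] = [8, 9, 8]
r8 m[φ5→X11] = [2, 1, 6]
r8 m[φ6→X10] = [8, 7, 8]
r8 m[X10→φ0] = [3042624, 2760072, 2750880]
r8 m[X10→φ1] = [144, 168, 144]
r8 m[X10→φ6] = [6845904, 9463104, 6189480]
r8 m[X11→φ2] = [2, 1, 6]
r8 m[X11→φ5] = [24466176, 26176896, 15902592]
r8 m[X6→φ2] = [20, 22, 17]
r8 m[X6→φ3] = [3128448, 3645696, 1632384]
r8 m[X9→φ1] = [17856, 18900, 17256]
r8 m[X9→φ2] = [22272, 31104, 25728]
r8 m[X9→φ4] = [6213888, 7257600, 6936912]
r8 m[X3→φ0] = [1, 1, 1]
r8 m[X4→φ3] = [1, 1, 1]
fixed point reached at round 8
b[X6] = ⊗ incoming = [62568960, 80205312, 27750528]

b[X6] = [62568960, 80205312, 27750528]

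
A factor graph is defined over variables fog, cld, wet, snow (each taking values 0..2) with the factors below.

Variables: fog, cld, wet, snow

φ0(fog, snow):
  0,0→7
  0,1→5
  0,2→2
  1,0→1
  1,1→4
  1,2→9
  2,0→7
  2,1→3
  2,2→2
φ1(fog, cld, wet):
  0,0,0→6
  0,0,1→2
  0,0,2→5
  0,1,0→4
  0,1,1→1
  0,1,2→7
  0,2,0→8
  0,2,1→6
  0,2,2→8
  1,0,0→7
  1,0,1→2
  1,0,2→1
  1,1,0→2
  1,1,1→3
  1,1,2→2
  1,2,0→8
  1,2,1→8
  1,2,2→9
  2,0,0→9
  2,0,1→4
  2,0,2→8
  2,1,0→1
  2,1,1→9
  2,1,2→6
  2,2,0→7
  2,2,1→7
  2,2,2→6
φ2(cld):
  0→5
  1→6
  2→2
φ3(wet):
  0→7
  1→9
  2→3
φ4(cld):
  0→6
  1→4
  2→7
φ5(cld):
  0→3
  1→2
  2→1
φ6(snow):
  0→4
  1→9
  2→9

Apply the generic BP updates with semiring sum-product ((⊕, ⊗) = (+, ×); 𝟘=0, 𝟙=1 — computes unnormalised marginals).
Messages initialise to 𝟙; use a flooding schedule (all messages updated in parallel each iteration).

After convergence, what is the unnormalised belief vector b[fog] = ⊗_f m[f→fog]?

init: all messages = 𝟙 over 3 values
r1 m[φ0→fog] = [14, 14, 12]
r1 m[φ0→snow] = [15, 12, 13]
r1 m[φ1→fog] = [47, 42, 57]
r1 m[φ1→cld] = [44, 35, 67]
r1 m[φ1→wet] = [52, 42, 52]
r1 m[φ2→cld] = [5, 6, 2]
r1 m[φ3→wet] = [7, 9, 3]
r1 m[φ4→cld] = [6, 4, 7]
r1 m[φ5→cld] = [3, 2, 1]
r1 m[φ6→snow] = [4, 9, 9]
r1 m[fog→φ0] = [1, 1, 1]
r1 m[fog→φ1] = [1, 1, 1]
r1 m[cld→φ1] = [1, 1, 1]
r1 m[cld→φ2] = [1, 1, 1]
r1 m[cld→φ4] = [1, 1, 1]
r1 m[cld→φ5] = [1, 1, 1]
r1 m[wet→φ1] = [1, 1, 1]
r1 m[wet→φ3] = [1, 1, 1]
r1 m[snow→φ0] = [1, 1, 1]
r1 m[snow→φ6] = [1, 1, 1]
r2 m[φ0→fog] = [14, 14, 12]
r2 m[φ0→snow] = [15, 12, 13]
r2 m[φ1→fog] = [47, 42, 57]
r2 m[φ1→cld] = [44, 35, 67]
r2 m[φ1→wet] = [52, 42, 52]
r2 m[φ2→cld] = [5, 6, 2]
r2 m[φ3→wet] = [7, 9, 3]
r2 m[φ4→cld] = [6, 4, 7]
r2 m[φ5→cld] = [3, 2, 1]
r2 m[φ6→snow] = [4, 9, 9]
r2 m[fog→φ0] = [47, 42, 57]
r2 m[fog→φ1] = [14, 14, 12]
r2 m[cld→φ1] = [90, 48, 14]
r2 m[cld→φ2] = [792, 280, 469]
r2 m[cld→φ4] = [660, 420, 134]
r2 m[cld→φ5] = [1320, 840, 938]
r2 m[wet→φ1] = [7, 9, 3]
r2 m[wet→φ3] = [52, 42, 52]
r2 m[snow→φ0] = [4, 9, 9]
r2 m[snow→φ6] = [15, 12, 13]
r3 m[φ0→fog] = [91, 121, 73]
r3 m[φ0→snow] = [770, 574, 586]
r3 m[φ1→fog] = [11410, 10726, 17978]
r3 m[φ1→cld] = [3506, 2742, 5606]
r3 m[φ1→wet] = [35020, 21152, 30044]
r3 m[φ2→cld] = [5, 6, 2]
r3 m[φ3→wet] = [7, 9, 3]
r3 m[φ4→cld] = [6, 4, 7]
r3 m[φ5→cld] = [3, 2, 1]
r3 m[φ6→snow] = [4, 9, 9]
r3 m[fog→φ0] = [47, 42, 57]
r3 m[fog→φ1] = [14, 14, 12]
r3 m[cld→φ1] = [90, 48, 14]
r3 m[cld→φ2] = [792, 280, 469]
r3 m[cld→φ4] = [660, 420, 134]
r3 m[cld→φ5] = [1320, 840, 938]
r3 m[wet→φ1] = [7, 9, 3]
r3 m[wet→φ3] = [52, 42, 52]
r3 m[snow→φ0] = [4, 9, 9]
r3 m[snow→φ6] = [15, 12, 13]
r4 m[φ0→fog] = [91, 121, 73]
r4 m[φ0→snow] = [770, 574, 586]
r4 m[φ1→fog] = [11410, 10726, 17978]
r4 m[φ1→cld] = [3506, 2742, 5606]
r4 m[φ1→wet] = [35020, 21152, 30044]
r4 m[φ2→cld] = [5, 6, 2]
r4 m[φ3→wet] = [7, 9, 3]
r4 m[φ4→cld] = [6, 4, 7]
r4 m[φ5→cld] = [3, 2, 1]
r4 m[φ6→snow] = [4, 9, 9]
r4 m[fog→φ0] = [11410, 10726, 17978]
r4 m[fog→φ1] = [91, 121, 73]
r4 m[cld→φ1] = [90, 48, 14]
r4 m[cld→φ2] = [63108, 21936, 39242]
r4 m[cld→φ4] = [52590, 32904, 11212]
r4 m[cld→φ5] = [105180, 65808, 78484]
r4 m[wet→φ1] = [7, 9, 3]
r4 m[wet→φ3] = [35020, 21152, 30044]
r4 m[snow→φ0] = [4, 9, 9]
r4 m[snow→φ6] = [770, 574, 586]
r5 m[φ0→fog] = [91, 121, 73]
r5 m[φ0→snow] = [216442, 153888, 155310]
r5 m[φ1→fog] = [11410, 10726, 17978]
r5 m[φ1→cld] = [24274, 18703, 40439]
r5 m[φ1→wet] = [247990, 146118, 199186]
r5 m[φ2→cld] = [5, 6, 2]
r5 m[φ3→wet] = [7, 9, 3]
r5 m[φ4→cld] = [6, 4, 7]
r5 m[φ5→cld] = [3, 2, 1]
r5 m[φ6→snow] = [4, 9, 9]
r5 m[fog→φ0] = [11410, 10726, 17978]
r5 m[fog→φ1] = [91, 121, 73]
r5 m[cld→φ1] = [90, 48, 14]
r5 m[cld→φ2] = [63108, 21936, 39242]
r5 m[cld→φ4] = [52590, 32904, 11212]
r5 m[cld→φ5] = [105180, 65808, 78484]
r5 m[wet→φ1] = [7, 9, 3]
r5 m[wet→φ3] = [35020, 21152, 30044]
r5 m[snow→φ0] = [4, 9, 9]
r5 m[snow→φ6] = [770, 574, 586]
r6 m[φ0→fog] = [91, 121, 73]
r6 m[φ0→snow] = [216442, 153888, 155310]
r6 m[φ1→fog] = [11410, 10726, 17978]
r6 m[φ1→cld] = [24274, 18703, 40439]
r6 m[φ1→wet] = [247990, 146118, 199186]
r6 m[φ2→cld] = [5, 6, 2]
r6 m[φ3→wet] = [7, 9, 3]
r6 m[φ4→cld] = [6, 4, 7]
r6 m[φ5→cld] = [3, 2, 1]
r6 m[φ6→snow] = [4, 9, 9]
r6 m[fog→φ0] = [11410, 10726, 17978]
r6 m[fog→φ1] = [91, 121, 73]
r6 m[cld→φ1] = [90, 48, 14]
r6 m[cld→φ2] = [436932, 149624, 283073]
r6 m[cld→φ4] = [364110, 224436, 80878]
r6 m[cld→φ5] = [728220, 448872, 566146]
r6 m[wet→φ1] = [7, 9, 3]
r6 m[wet→φ3] = [247990, 146118, 199186]
r6 m[snow→φ0] = [4, 9, 9]
r6 m[snow→φ6] = [216442, 153888, 155310]
r7 m[φ0→fog] = [91, 121, 73]
r7 m[φ0→snow] = [216442, 153888, 155310]
r7 m[φ1→fog] = [11410, 10726, 17978]
r7 m[φ1→cld] = [24274, 18703, 40439]
r7 m[φ1→wet] = [247990, 146118, 199186]
r7 m[φ2→cld] = [5, 6, 2]
r7 m[φ3→wet] = [7, 9, 3]
r7 m[φ4→cld] = [6, 4, 7]
r7 m[φ5→cld] = [3, 2, 1]
r7 m[φ6→snow] = [4, 9, 9]
r7 m[fog→φ0] = [11410, 10726, 17978]
r7 m[fog→φ1] = [91, 121, 73]
r7 m[cld→φ1] = [90, 48, 14]
r7 m[cld→φ2] = [436932, 149624, 283073]
r7 m[cld→φ4] = [364110, 224436, 80878]
r7 m[cld→φ5] = [728220, 448872, 566146]
r7 m[wet→φ1] = [7, 9, 3]
r7 m[wet→φ3] = [247990, 146118, 199186]
r7 m[snow→φ0] = [4, 9, 9]
r7 m[snow→φ6] = [216442, 153888, 155310]
fixed point reached at round 7
b[fog] = ⊗ incoming = [1038310, 1297846, 1312394]

b[fog] = [1038310, 1297846, 1312394]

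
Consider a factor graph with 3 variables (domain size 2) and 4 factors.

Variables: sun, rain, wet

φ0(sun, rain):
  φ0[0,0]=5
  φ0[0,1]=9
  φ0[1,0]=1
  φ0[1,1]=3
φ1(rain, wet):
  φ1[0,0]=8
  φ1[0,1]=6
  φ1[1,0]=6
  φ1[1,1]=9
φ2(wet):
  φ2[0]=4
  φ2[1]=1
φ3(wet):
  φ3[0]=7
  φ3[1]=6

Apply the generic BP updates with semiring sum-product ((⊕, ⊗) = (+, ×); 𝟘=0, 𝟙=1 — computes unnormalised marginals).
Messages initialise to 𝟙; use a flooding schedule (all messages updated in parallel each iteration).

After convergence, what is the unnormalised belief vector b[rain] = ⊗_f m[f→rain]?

init: all messages = 𝟙 over 2 values
r1 m[φ0→sun] = [14, 4]
r1 m[φ0→rain] = [6, 12]
r1 m[φ1→rain] = [14, 15]
r1 m[φ1→wet] = [14, 15]
r1 m[φ2→wet] = [4, 1]
r1 m[φ3→wet] = [7, 6]
r1 m[sun→φ0] = [1, 1]
r1 m[rain→φ0] = [1, 1]
r1 m[rain→φ1] = [1, 1]
r1 m[wet→φ1] = [1, 1]
r1 m[wet→φ2] = [1, 1]
r1 m[wet→φ3] = [1, 1]
r2 m[φ0→sun] = [14, 4]
r2 m[φ0→rain] = [6, 12]
r2 m[φ1→rain] = [14, 15]
r2 m[φ1→wet] = [14, 15]
r2 m[φ2→wet] = [4, 1]
r2 m[φ3→wet] = [7, 6]
r2 m[sun→φ0] = [1, 1]
r2 m[rain→φ0] = [14, 15]
r2 m[rain→φ1] = [6, 12]
r2 m[wet→φ1] = [28, 6]
r2 m[wet→φ2] = [98, 90]
r2 m[wet→φ3] = [56, 15]
r3 m[φ0→sun] = [205, 59]
r3 m[φ0→rain] = [6, 12]
r3 m[φ1→rain] = [260, 222]
r3 m[φ1→wet] = [120, 144]
r3 m[φ2→wet] = [4, 1]
r3 m[φ3→wet] = [7, 6]
r3 m[sun→φ0] = [1, 1]
r3 m[rain→φ0] = [14, 15]
r3 m[rain→φ1] = [6, 12]
r3 m[wet→φ1] = [28, 6]
r3 m[wet→φ2] = [98, 90]
r3 m[wet→φ3] = [56, 15]
r4 m[φ0→sun] = [205, 59]
r4 m[φ0→rain] = [6, 12]
r4 m[φ1→rain] = [260, 222]
r4 m[φ1→wet] = [120, 144]
r4 m[φ2→wet] = [4, 1]
r4 m[φ3→wet] = [7, 6]
r4 m[sun→φ0] = [1, 1]
r4 m[rain→φ0] = [260, 222]
r4 m[rain→φ1] = [6, 12]
r4 m[wet→φ1] = [28, 6]
r4 m[wet→φ2] = [840, 864]
r4 m[wet→φ3] = [480, 144]
r5 m[φ0→sun] = [3298, 926]
r5 m[φ0→rain] = [6, 12]
r5 m[φ1→rain] = [260, 222]
r5 m[φ1→wet] = [120, 144]
r5 m[φ2→wet] = [4, 1]
r5 m[φ3→wet] = [7, 6]
r5 m[sun→φ0] = [1, 1]
r5 m[rain→φ0] = [260, 222]
r5 m[rain→φ1] = [6, 12]
r5 m[wet→φ1] = [28, 6]
r5 m[wet→φ2] = [840, 864]
r5 m[wet→φ3] = [480, 144]
r6 m[φ0→sun] = [3298, 926]
r6 m[φ0→rain] = [6, 12]
r6 m[φ1→rain] = [260, 222]
r6 m[φ1→wet] = [120, 144]
r6 m[φ2→wet] = [4, 1]
r6 m[φ3→wet] = [7, 6]
r6 m[sun→φ0] = [1, 1]
r6 m[rain→φ0] = [260, 222]
r6 m[rain→φ1] = [6, 12]
r6 m[wet→φ1] = [28, 6]
r6 m[wet→φ2] = [840, 864]
r6 m[wet→φ3] = [480, 144]
fixed point reached at round 6
b[rain] = ⊗ incoming = [1560, 2664]

b[rain] = [1560, 2664]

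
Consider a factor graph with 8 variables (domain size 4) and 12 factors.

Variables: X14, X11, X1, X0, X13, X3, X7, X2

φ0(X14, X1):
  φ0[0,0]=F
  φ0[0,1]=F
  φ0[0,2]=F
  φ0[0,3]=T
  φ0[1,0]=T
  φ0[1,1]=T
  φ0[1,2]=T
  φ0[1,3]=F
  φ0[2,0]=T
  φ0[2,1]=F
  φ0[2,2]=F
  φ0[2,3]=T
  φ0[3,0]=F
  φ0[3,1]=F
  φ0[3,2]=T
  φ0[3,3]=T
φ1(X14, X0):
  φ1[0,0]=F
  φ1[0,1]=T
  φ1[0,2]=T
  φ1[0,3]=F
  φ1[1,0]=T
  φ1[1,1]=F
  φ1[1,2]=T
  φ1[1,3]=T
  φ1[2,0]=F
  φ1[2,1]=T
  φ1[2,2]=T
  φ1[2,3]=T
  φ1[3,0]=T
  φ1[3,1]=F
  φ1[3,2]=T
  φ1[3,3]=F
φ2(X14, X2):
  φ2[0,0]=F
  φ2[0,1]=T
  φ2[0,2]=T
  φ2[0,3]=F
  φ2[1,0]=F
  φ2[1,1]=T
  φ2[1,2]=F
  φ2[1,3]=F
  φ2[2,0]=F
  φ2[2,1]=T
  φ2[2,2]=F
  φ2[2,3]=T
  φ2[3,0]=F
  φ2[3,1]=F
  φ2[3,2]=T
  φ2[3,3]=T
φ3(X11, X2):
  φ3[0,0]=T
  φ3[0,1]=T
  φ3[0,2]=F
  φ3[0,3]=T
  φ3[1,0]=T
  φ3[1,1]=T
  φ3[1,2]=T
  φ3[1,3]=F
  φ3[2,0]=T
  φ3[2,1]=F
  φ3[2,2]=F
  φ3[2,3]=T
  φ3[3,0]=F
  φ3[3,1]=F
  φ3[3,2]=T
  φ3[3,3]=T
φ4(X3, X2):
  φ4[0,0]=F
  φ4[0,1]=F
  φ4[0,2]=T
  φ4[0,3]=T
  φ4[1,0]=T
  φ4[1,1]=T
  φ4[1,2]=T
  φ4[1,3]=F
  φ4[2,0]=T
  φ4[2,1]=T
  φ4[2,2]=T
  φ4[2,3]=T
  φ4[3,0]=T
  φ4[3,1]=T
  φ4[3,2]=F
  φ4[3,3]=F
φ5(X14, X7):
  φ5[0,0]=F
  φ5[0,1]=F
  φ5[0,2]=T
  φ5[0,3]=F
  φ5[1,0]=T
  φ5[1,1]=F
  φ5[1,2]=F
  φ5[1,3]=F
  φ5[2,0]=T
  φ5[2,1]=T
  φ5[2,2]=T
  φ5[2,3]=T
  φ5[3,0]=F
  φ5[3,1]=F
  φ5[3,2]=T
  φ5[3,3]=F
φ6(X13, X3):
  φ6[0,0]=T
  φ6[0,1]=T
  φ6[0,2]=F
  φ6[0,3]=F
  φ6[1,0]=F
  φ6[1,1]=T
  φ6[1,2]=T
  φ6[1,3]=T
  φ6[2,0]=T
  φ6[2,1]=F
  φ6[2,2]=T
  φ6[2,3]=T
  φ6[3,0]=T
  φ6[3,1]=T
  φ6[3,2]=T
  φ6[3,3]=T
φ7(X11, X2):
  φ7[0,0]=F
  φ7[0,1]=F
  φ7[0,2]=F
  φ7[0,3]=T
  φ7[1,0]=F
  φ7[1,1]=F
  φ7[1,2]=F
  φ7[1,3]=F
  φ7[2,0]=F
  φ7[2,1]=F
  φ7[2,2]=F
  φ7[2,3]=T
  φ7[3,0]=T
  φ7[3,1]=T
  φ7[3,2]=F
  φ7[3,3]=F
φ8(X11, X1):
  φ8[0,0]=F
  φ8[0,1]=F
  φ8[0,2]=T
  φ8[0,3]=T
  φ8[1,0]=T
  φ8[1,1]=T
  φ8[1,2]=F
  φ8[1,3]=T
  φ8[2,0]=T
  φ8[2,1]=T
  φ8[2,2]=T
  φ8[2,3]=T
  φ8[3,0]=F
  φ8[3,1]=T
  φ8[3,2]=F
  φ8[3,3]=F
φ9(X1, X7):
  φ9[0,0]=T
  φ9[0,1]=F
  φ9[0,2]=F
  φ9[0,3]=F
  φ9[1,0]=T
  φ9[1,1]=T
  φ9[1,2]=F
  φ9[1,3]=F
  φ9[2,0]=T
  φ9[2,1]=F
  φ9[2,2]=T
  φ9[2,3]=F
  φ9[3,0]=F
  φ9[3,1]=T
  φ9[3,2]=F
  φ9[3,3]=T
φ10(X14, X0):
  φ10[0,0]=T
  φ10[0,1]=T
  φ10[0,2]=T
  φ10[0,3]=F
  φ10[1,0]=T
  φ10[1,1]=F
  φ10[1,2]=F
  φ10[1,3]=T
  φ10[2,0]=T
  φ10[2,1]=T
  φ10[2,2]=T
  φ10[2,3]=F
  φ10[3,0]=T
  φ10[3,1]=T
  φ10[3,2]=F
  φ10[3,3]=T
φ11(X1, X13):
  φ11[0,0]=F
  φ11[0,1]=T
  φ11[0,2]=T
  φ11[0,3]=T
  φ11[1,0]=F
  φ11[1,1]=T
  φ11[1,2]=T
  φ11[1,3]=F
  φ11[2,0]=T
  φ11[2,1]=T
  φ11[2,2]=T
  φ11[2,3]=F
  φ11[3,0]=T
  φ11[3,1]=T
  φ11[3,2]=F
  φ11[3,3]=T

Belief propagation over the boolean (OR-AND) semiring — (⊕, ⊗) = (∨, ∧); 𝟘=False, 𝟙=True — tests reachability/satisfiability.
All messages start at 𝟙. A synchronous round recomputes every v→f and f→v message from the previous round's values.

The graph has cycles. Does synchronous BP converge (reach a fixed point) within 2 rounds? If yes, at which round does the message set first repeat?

init: all messages = 𝟙 over 4 values
r1 m[φ0→X14] = [T, T, T, T]
r1 m[φ0→X1] = [T, T, T, T]
r1 m[φ1→X14] = [T, T, T, T]
r1 m[φ1→X0] = [T, T, T, T]
r1 m[φ2→X14] = [T, T, T, T]
r1 m[φ2→X2] = [F, T, T, T]
r1 m[φ3→X11] = [T, T, T, T]
r1 m[φ3→X2] = [T, T, T, T]
r1 m[φ4→X3] = [T, T, T, T]
r1 m[φ4→X2] = [T, T, T, T]
r1 m[φ5→X14] = [T, T, T, T]
r1 m[φ5→X7] = [T, T, T, T]
r1 m[φ6→X13] = [T, T, T, T]
r1 m[φ6→X3] = [T, T, T, T]
r1 m[φ7→X11] = [T, F, T, T]
r1 m[φ7→X2] = [T, T, F, T]
r1 m[φ8→X11] = [T, T, T, T]
r1 m[φ8→X1] = [T, T, T, T]
r1 m[φ9→X1] = [T, T, T, T]
r1 m[φ9→X7] = [T, T, T, T]
r1 m[φ10→X14] = [T, T, T, T]
r1 m[φ10→X0] = [T, T, T, T]
r1 m[φ11→X1] = [T, T, T, T]
r1 m[φ11→X13] = [T, T, T, T]
r1 m[X14→φ0] = [T, T, T, T]
r1 m[X14→φ1] = [T, T, T, T]
r1 m[X14→φ2] = [T, T, T, T]
r1 m[X14→φ5] = [T, T, T, T]
r1 m[X14→φ10] = [T, T, T, T]
r1 m[X11→φ3] = [T, T, T, T]
r1 m[X11→φ7] = [T, T, T, T]
r1 m[X11→φ8] = [T, T, T, T]
r1 m[X1→φ0] = [T, T, T, T]
r1 m[X1→φ8] = [T, T, T, T]
r1 m[X1→φ9] = [T, T, T, T]
r1 m[X1→φ11] = [T, T, T, T]
r1 m[X0→φ1] = [T, T, T, T]
r1 m[X0→φ10] = [T, T, T, T]
r1 m[X13→φ6] = [T, T, T, T]
r1 m[X13→φ11] = [T, T, T, T]
r1 m[X3→φ4] = [T, T, T, T]
r1 m[X3→φ6] = [T, T, T, T]
r1 m[X7→φ5] = [T, T, T, T]
r1 m[X7→φ9] = [T, T, T, T]
r1 m[X2→φ2] = [T, T, T, T]
r1 m[X2→φ3] = [T, T, T, T]
r1 m[X2→φ4] = [T, T, T, T]
r1 m[X2→φ7] = [T, T, T, T]
r2 m[φ0→X14] = [T, T, T, T]
r2 m[φ0→X1] = [T, T, T, T]
r2 m[φ1→X14] = [T, T, T, T]
r2 m[φ1→X0] = [T, T, T, T]
r2 m[φ2→X14] = [T, T, T, T]
r2 m[φ2→X2] = [F, T, T, T]
r2 m[φ3→X11] = [T, T, T, T]
r2 m[φ3→X2] = [T, T, T, T]
r2 m[φ4→X3] = [T, T, T, T]
r2 m[φ4→X2] = [T, T, T, T]
r2 m[φ5→X14] = [T, T, T, T]
r2 m[φ5→X7] = [T, T, T, T]
r2 m[φ6→X13] = [T, T, T, T]
r2 m[φ6→X3] = [T, T, T, T]
r2 m[φ7→X11] = [T, F, T, T]
r2 m[φ7→X2] = [T, T, F, T]
r2 m[φ8→X11] = [T, T, T, T]
r2 m[φ8→X1] = [T, T, T, T]
r2 m[φ9→X1] = [T, T, T, T]
r2 m[φ9→X7] = [T, T, T, T]
r2 m[φ10→X14] = [T, T, T, T]
r2 m[φ10→X0] = [T, T, T, T]
r2 m[φ11→X1] = [T, T, T, T]
r2 m[φ11→X13] = [T, T, T, T]
r2 m[X14→φ0] = [T, T, T, T]
r2 m[X14→φ1] = [T, T, T, T]
r2 m[X14→φ2] = [T, T, T, T]
r2 m[X14→φ5] = [T, T, T, T]
r2 m[X14→φ10] = [T, T, T, T]
r2 m[X11→φ3] = [T, F, T, T]
r2 m[X11→φ7] = [T, T, T, T]
r2 m[X11→φ8] = [T, F, T, T]
r2 m[X1→φ0] = [T, T, T, T]
r2 m[X1→φ8] = [T, T, T, T]
r2 m[X1→φ9] = [T, T, T, T]
r2 m[X1→φ11] = [T, T, T, T]
r2 m[X0→φ1] = [T, T, T, T]
r2 m[X0→φ10] = [T, T, T, T]
r2 m[X13→φ6] = [T, T, T, T]
r2 m[X13→φ11] = [T, T, T, T]
r2 m[X3→φ4] = [T, T, T, T]
r2 m[X3→φ6] = [T, T, T, T]
r2 m[X7→φ5] = [T, T, T, T]
r2 m[X7→φ9] = [T, T, T, T]
r2 m[X2→φ2] = [T, T, F, T]
r2 m[X2→φ3] = [F, T, F, T]
r2 m[X2→φ4] = [F, T, F, T]
r2 m[X2→φ7] = [F, T, T, T]
no fixed point within 2 rounds

NOT CONVERGED within 2 rounds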